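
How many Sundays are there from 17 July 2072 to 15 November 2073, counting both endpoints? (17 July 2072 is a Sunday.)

70

17 July 2072 is a Sunday; the first Sunday on or after it is 17 July 2072.
From 17 July 2072 to 15 November 2073: 167 + 319 = 486 days (rest of 2072, to 15 November 2073 in 2073).
486 ÷ 7 = 69 full weeks with remainder 3, so 69 more Sundays after the first → 70.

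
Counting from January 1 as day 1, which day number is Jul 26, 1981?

207

Days in months before Jul: 31 + 28 + 31 + 30 + 31 + 30 = 181.
Plus 26 days into Jul → day 207.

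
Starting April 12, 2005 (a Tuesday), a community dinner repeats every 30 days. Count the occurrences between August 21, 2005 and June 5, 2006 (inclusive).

Occurrences land 30·i days after April 12, 2005 for i = 0, 1, 2, …
August 21, 2005 is 131 days after the start; 131 ÷ 30 = 4 remainder 11; since the remainder is 11, round up to i = 5. First occurrence in the window: #6 on September 9, 2005 (5×30 = 150 days in).
June 5, 2006 is 419 days after the start; 419 ÷ 30 = 13 remainder 29. Last occurrence in the window: #14 on May 7, 2006.
Occurrences #6 through #14: 9 in total.

9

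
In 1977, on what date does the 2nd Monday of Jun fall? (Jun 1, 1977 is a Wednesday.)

Jun 13, 1977

Jun 1977 begins on a Wednesday, so the first Monday is Jun 6 (5 days later).
The 2nd Monday is 1 weeks later: 6 + 7 = 13.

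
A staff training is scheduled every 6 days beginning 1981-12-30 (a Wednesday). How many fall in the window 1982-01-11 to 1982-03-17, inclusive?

Occurrences land 6·i days after 1981-12-30 for i = 0, 1, 2, …
1982-01-11 is 12 days after the start; 12 ÷ 6 = 2 remainder 0. First occurrence in the window: #3 on 1982-01-11 (2×6 = 12 days in).
1982-03-17 is 77 days after the start; 77 ÷ 6 = 12 remainder 5. Last occurrence in the window: #13 on 1982-03-12.
Occurrences #3 through #13: 11 in total.

11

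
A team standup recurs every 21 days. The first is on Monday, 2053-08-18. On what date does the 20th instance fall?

The 20th occurrence is 19 intervals after the first: 19 × 21 = 399 days after 2053-08-18.
August has 31 days — 13 days to the end of August leaves 386.
September has 30 days (356 left).
October has 31 days (325 left).
November has 30 days (295 left).
December has 31 days (264 left).
January has 31 days (233 left).
February has 28 days (205 left).
March has 31 days (174 left).
April has 30 days (144 left).
May has 31 days (113 left).
June has 30 days (83 left).
July has 31 days (52 left).
August has 31 days (21 left).
21 days into September → 2054-09-21.

2054-09-21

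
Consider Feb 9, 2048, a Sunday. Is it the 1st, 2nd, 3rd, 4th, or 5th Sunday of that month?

2nd

Day 9 falls in week ⌈9/7⌉ of the month.
Days 1–7 hold the 1st Sunday, 8–14 the 2nd, 15–21 the 3rd, 22–28 the 4th, 29–31 the 5th.
9 is in the range for the 2nd.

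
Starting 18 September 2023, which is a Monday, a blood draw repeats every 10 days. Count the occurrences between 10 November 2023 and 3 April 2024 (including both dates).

Occurrences land 10·i days after 18 September 2023 for i = 0, 1, 2, …
10 November 2023 is 53 days after the start; 53 ÷ 10 = 5 remainder 3; since the remainder is 3, round up to i = 6. First occurrence in the window: #7 on 17 November 2023 (6×10 = 60 days in).
3 April 2024 is 198 days after the start; 198 ÷ 10 = 19 remainder 8. Last occurrence in the window: #20 on 26 March 2024.
Occurrences #7 through #20: 14 in total.

14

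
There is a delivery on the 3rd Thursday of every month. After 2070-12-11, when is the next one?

December 2070 starts on a Monday; its first Thursday is the 4th, so the 3rd Thursday is the 18th — 2070-12-18.
2070-12-18 is after 2070-12-11, so that is the next one.

2070-12-18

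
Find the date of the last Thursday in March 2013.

March 2013 begins on a Friday, so the first Thursday is March 7 (6 days later).
March 2013 has 31 days. Adding weeks: 7, 14, 21, 28 — the last one ≤ 31 is the 28th.

March 28, 2013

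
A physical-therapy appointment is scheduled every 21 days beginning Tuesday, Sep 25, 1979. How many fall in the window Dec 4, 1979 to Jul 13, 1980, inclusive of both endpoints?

10

Occurrences land 21·i days after Sep 25, 1979 for i = 0, 1, 2, …
Dec 4, 1979 is 70 days after the start; 70 ÷ 21 = 3 remainder 7; since the remainder is 7, round up to i = 4. First occurrence in the window: #5 on Dec 18, 1979 (4×21 = 84 days in).
Jul 13, 1980 is 292 days after the start; 292 ÷ 21 = 13 remainder 19. Last occurrence in the window: #14 on Jun 24, 1980.
Occurrences #5 through #14: 10 in total.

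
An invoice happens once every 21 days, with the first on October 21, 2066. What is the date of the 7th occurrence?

The 7th occurrence is 6 intervals after the first: 6 × 21 = 126 days after October 21, 2066.
October has 31 days — 10 days to the end of October leaves 116.
November has 30 days (86 left).
December has 31 days (55 left).
January has 31 days (24 left).
24 days into February → February 24, 2067.

February 24, 2067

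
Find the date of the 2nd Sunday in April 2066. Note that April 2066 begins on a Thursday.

2066-04-11

April 2066 begins on a Thursday, so the first Sunday is April 4 (3 days later).
The 2nd Sunday is 1 weeks later: 4 + 7 = 11.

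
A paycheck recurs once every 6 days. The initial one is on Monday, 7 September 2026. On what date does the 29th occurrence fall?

22 February 2027

The 29th occurrence is 28 intervals after the first: 28 × 6 = 168 days after 7 September 2026.
September has 30 days — 23 days to the end of September leaves 145.
October has 31 days (114 left).
November has 30 days (84 left).
December has 31 days (53 left).
January has 31 days (22 left).
22 days into February → 22 February 2027.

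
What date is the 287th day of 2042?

January has 31 days (287 − 31 = 256 remain).
February has 28 days (256 − 28 = 228 remain).
March has 31 days (228 − 31 = 197 remain).
April has 30 days (197 − 30 = 167 remain).
May has 31 days (167 − 31 = 136 remain).
June has 30 days (136 − 30 = 106 remain).
July has 31 days (106 − 31 = 75 remain).
August has 31 days (75 − 31 = 44 remain).
September has 30 days (44 − 30 = 14 remain).
14 into October → October 14.

2042-10-14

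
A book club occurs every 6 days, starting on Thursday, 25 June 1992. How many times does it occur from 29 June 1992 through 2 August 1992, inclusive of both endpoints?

Occurrences land 6·i days after 25 June 1992 for i = 0, 1, 2, …
29 June 1992 is 4 days after the start; 4 ÷ 6 = 0 remainder 4; since the remainder is 4, round up to i = 1. First occurrence in the window: #2 on 1 July 1992 (1×6 = 6 days in).
2 August 1992 is 38 days after the start; 38 ÷ 6 = 6 remainder 2. Last occurrence in the window: #7 on 31 July 1992.
Occurrences #2 through #7: 6 in total.

6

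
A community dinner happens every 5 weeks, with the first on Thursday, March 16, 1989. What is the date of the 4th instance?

The 4th occurrence is 3 intervals after the first: 3 × 35 = 105 days after March 16, 1989.
March has 31 days — 15 days to the end of March leaves 90.
April has 30 days (60 left).
May has 31 days (29 left).
29 days into June → June 29, 1989.

June 29, 1989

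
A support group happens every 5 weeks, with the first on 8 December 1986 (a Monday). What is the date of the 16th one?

16 May 1988

The 16th occurrence is 15 intervals after the first: 15 × 35 = 525 days after 8 December 1986.
December has 31 days — 23 days to the end of December leaves 502.
1987 has 365 days (137 left).
January has 31 days (106 left).
February has 29 days (77 left).
March has 31 days (46 left).
April has 30 days (16 left).
16 days into May → 16 May 1988.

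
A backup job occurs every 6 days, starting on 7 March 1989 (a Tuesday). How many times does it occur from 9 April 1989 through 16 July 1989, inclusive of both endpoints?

16

Occurrences land 6·i days after 7 March 1989 for i = 0, 1, 2, …
9 April 1989 is 33 days after the start; 33 ÷ 6 = 5 remainder 3; since the remainder is 3, round up to i = 6. First occurrence in the window: #7 on 12 April 1989 (6×6 = 36 days in).
16 July 1989 is 131 days after the start; 131 ÷ 6 = 21 remainder 5. Last occurrence in the window: #22 on 11 July 1989.
Occurrences #7 through #22: 16 in total.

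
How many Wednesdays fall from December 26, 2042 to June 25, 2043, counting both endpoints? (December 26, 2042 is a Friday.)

December 26, 2042 is a Friday; the first Wednesday on or after it is December 31, 2042 (5 days later).
From December 31, 2042 to June 25, 2043: 0 + 31 + 28 + 31 + 30 + 31 + 25 = 176 days (rest of December, January, February, March, April, May, June).
176 ÷ 7 = 25 full weeks with remainder 1, so 25 more Wednesdays after the first → 26.

26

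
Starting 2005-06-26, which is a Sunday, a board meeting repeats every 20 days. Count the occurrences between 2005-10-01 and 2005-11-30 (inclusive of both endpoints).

3

Occurrences land 20·i days after 2005-06-26 for i = 0, 1, 2, …
2005-10-01 is 97 days after the start; 97 ÷ 20 = 4 remainder 17; since the remainder is 17, round up to i = 5. First occurrence in the window: #6 on 2005-10-04 (5×20 = 100 days in).
2005-11-30 is 157 days after the start; 157 ÷ 20 = 7 remainder 17. Last occurrence in the window: #8 on 2005-11-13.
Occurrences #6 through #8: 3 in total.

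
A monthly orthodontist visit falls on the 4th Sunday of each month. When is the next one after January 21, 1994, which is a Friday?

January 1994 starts on a Saturday; its first Sunday is the 2nd, so the 4th Sunday is the 23rd — January 23, 1994.
January 23, 1994 is after January 21, 1994, so that is the next one.

January 23, 1994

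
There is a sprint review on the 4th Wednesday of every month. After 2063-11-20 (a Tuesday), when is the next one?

2063-11-28

November 2063 starts on a Thursday; its first Wednesday is the 7th, so the 4th Wednesday is the 28th — 2063-11-28.
2063-11-28 is after 2063-11-20, so that is the next one.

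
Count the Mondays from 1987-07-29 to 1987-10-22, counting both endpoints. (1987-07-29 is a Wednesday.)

1987-07-29 is a Wednesday; the first Monday on or after it is 1987-08-03 (5 days later).
From 1987-08-03 to 1987-10-22: 28 + 30 + 22 = 80 days (rest of August, September, October).
80 ÷ 7 = 11 full weeks with remainder 3, so 11 more Mondays after the first → 12.

12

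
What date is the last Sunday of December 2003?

The first Sunday of December 2003 is December 7.
December 2003 has 31 days. Adding weeks: 7, 14, 21, 28 — the last one ≤ 31 is the 28th.

28 December 2003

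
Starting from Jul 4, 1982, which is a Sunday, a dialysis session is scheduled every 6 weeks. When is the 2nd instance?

The 2nd occurrence is 1 interval after the first: 1 × 42 = 42 days after Jul 4, 1982.
Jul has 31 days — 27 days to the end of Jul leaves 15.
15 days into Aug → Aug 15, 1982.

Aug 15, 1982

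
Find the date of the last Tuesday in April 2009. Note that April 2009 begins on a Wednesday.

April 2009 begins on a Wednesday, so the first Tuesday is April 7 (6 days later).
April 2009 has 30 days. Adding weeks: 7, 14, 21, 28 — the last one ≤ 30 is the 28th.

2009-04-28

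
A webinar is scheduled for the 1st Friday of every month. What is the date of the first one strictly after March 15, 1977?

March 1977 starts on a Tuesday, so its 1st Friday is March 4, 1977 (3 days in).
That is not after March 15, 1977, so look at April 1977.
April 1977 starts on a Friday, so its 1st Friday is April 1, 1977.

April 1, 1977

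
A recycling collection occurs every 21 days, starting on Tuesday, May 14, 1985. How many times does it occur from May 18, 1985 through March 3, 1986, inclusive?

13

Occurrences land 21·i days after May 14, 1985 for i = 0, 1, 2, …
May 18, 1985 is 4 days after the start; 4 ÷ 21 = 0 remainder 4; since the remainder is 4, round up to i = 1. First occurrence in the window: #2 on June 4, 1985 (1×21 = 21 days in).
March 3, 1986 is 293 days after the start; 293 ÷ 21 = 13 remainder 20. Last occurrence in the window: #14 on February 11, 1986.
Occurrences #2 through #14: 13 in total.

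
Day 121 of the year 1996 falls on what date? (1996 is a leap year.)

April 30, 1996

January has 31 days (121 − 31 = 90 remain).
February has 29 days (90 − 29 = 61 remain).
March has 31 days (61 − 31 = 30 remain).
30 into April → April 30.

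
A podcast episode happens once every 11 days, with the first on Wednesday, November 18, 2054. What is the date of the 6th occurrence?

The 6th occurrence is 5 intervals after the first: 5 × 11 = 55 days after November 18, 2054.
November has 30 days — 12 days to the end of November leaves 43.
December has 31 days (12 left).
12 days into January → January 12, 2055.

January 12, 2055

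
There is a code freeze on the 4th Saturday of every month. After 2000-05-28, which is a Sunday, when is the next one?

May 2000 starts on a Monday; its first Saturday is the 6th, so the 4th Saturday is the 27th — 2000-05-27.
That is not after 2000-05-28, so look at June 2000.
June 2000 starts on a Thursday; its first Saturday is the 3rd, so the 4th Saturday is the 24th — 2000-06-24.

2000-06-24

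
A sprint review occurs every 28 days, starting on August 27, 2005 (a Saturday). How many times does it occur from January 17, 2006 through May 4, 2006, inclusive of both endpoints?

Occurrences land 28·i days after August 27, 2005 for i = 0, 1, 2, …
January 17, 2006 is 143 days after the start; 143 ÷ 28 = 5 remainder 3; since the remainder is 3, round up to i = 6. First occurrence in the window: #7 on February 11, 2006 (6×28 = 168 days in).
May 4, 2006 is 250 days after the start; 250 ÷ 28 = 8 remainder 26. Last occurrence in the window: #9 on April 8, 2006.
Occurrences #7 through #9: 3 in total.

3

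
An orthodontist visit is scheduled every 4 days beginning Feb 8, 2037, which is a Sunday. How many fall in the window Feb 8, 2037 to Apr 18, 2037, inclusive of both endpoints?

18

Occurrences land 4·i days after Feb 8, 2037 for i = 0, 1, 2, …
The window opens on the start date, so the first occurrence inside is #1 on Feb 8, 2037.
Apr 18, 2037 is 69 days after the start; 69 ÷ 4 = 17 remainder 1. Last occurrence in the window: #18 on Apr 17, 2037.
Occurrences #1 through #18: 18 in total.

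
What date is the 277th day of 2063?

January has 31 days (277 − 31 = 246 remain).
February has 28 days (246 − 28 = 218 remain).
March has 31 days (218 − 31 = 187 remain).
April has 30 days (187 − 30 = 157 remain).
May has 31 days (157 − 31 = 126 remain).
June has 30 days (126 − 30 = 96 remain).
July has 31 days (96 − 31 = 65 remain).
August has 31 days (65 − 31 = 34 remain).
September has 30 days (34 − 30 = 4 remain).
4 into October → October 4.

4 October 2063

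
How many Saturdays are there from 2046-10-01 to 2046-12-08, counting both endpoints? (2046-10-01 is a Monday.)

10

2046-10-01 is a Monday; the first Saturday on or after it is 2046-10-06 (5 days later).
From 2046-10-06 to 2046-12-08: 25 + 30 + 8 = 63 days (rest of October, November, December).
63 ÷ 7 = 9 full weeks with remainder 0, so 9 more Saturdays after the first → 10.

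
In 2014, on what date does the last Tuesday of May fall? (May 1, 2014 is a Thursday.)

May 27, 2014

May 2014 begins on a Thursday, so the first Tuesday is May 6 (5 days later).
May 2014 has 31 days. Adding weeks: 6, 13, 20, 27 — the last one ≤ 31 is the 27th.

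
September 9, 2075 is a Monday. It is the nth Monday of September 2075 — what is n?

Day 9 falls in week ⌈9/7⌉ of the month.
Days 1–7 hold the 1st Monday, 8–14 the 2nd, 15–21 the 3rd, 22–28 the 4th, 29–31 the 5th.
9 is in the range for the 2nd.

2nd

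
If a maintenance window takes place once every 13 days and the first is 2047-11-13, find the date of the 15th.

2048-05-13

The 15th occurrence is 14 intervals after the first: 14 × 13 = 182 days after 2047-11-13.
November has 30 days — 17 days to the end of November leaves 165.
December has 31 days (134 left).
January has 31 days (103 left).
February has 29 days (74 left).
March has 31 days (43 left).
April has 30 days (13 left).
13 days into May → 2048-05-13.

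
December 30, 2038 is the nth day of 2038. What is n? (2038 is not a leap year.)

Days in months before December: 31 + 28 + 31 + 30 + 31 + 30 + 31 + 31 + 30 + 31 + 30 = 334.
Plus 30 days into December → day 364.

364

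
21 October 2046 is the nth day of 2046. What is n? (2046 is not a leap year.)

294

Days in months before October: 31 + 28 + 31 + 30 + 31 + 30 + 31 + 31 + 30 = 273.
Plus 21 days into October → day 294.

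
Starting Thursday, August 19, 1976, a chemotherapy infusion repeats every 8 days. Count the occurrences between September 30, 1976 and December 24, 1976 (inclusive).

10

Occurrences land 8·i days after August 19, 1976 for i = 0, 1, 2, …
September 30, 1976 is 42 days after the start; 42 ÷ 8 = 5 remainder 2; since the remainder is 2, round up to i = 6. First occurrence in the window: #7 on October 6, 1976 (6×8 = 48 days in).
December 24, 1976 is 127 days after the start; 127 ÷ 8 = 15 remainder 7. Last occurrence in the window: #16 on December 17, 1976.
Occurrences #7 through #16: 10 in total.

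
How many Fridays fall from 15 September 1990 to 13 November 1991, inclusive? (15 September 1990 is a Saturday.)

60

15 September 1990 is a Saturday; the first Friday on or after it is 21 September 1990 (6 days later).
From 21 September 1990 to 13 November 1991: 101 + 317 = 418 days (rest of 1990, to 13 November 1991 in 1991).
418 ÷ 7 = 59 full weeks with remainder 5, so 59 more Fridays after the first → 60.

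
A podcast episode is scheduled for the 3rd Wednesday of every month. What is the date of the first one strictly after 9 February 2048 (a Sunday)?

February 2048 starts on a Saturday; its first Wednesday is the 5th, so the 3rd Wednesday is the 19th — 19 February 2048.
19 February 2048 is after 9 February 2048, so that is the next one.

19 February 2048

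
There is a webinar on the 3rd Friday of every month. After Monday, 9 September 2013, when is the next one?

September 2013 starts on a Sunday; its first Friday is the 6th, so the 3rd Friday is the 20th — 20 September 2013.
20 September 2013 is after 9 September 2013, so that is the next one.

20 September 2013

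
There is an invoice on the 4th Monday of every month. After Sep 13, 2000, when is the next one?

Sep 2000 starts on a Friday; its first Monday is the 4th, so the 4th Monday is the 25th — Sep 25, 2000.
Sep 25, 2000 is after Sep 13, 2000, so that is the next one.

Sep 25, 2000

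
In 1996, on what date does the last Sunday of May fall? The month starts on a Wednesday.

May 1996 begins on a Wednesday, so the first Sunday is May 5 (4 days later).
May 1996 has 31 days. Adding weeks: 5, 12, 19, 26 — the last one ≤ 31 is the 26th.

May 26, 1996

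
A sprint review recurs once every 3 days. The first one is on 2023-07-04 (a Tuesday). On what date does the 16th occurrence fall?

The 16th occurrence is 15 intervals after the first: 15 × 3 = 45 days after 2023-07-04.
July has 31 days — 27 days to the end of July leaves 18.
18 days into August → 2023-08-18.

2023-08-18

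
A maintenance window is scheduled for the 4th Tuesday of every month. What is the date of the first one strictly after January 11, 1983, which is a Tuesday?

January 25, 1983

January 1983 starts on a Saturday; its first Tuesday is the 4th, so the 4th Tuesday is the 25th — January 25, 1983.
January 25, 1983 is after January 11, 1983, so that is the next one.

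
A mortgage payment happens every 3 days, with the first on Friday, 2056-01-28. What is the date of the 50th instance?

2056-06-23

The 50th occurrence is 49 intervals after the first: 49 × 3 = 147 days after 2056-01-28.
January has 31 days — 3 days to the end of January leaves 144.
February has 29 days (115 left).
March has 31 days (84 left).
April has 30 days (54 left).
May has 31 days (23 left).
23 days into June → 2056-06-23.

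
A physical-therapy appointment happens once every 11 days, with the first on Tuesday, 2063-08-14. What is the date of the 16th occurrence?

2064-01-26

The 16th occurrence is 15 intervals after the first: 15 × 11 = 165 days after 2063-08-14.
August has 31 days — 17 days to the end of August leaves 148.
September has 30 days (118 left).
October has 31 days (87 left).
November has 30 days (57 left).
December has 31 days (26 left).
26 days into January → 2064-01-26.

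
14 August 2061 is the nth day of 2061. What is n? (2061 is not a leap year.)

226

Days in months before August: 31 + 28 + 31 + 30 + 31 + 30 + 31 = 212.
Plus 14 days into August → day 226.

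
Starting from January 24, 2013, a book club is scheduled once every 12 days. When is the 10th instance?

May 12, 2013

The 10th occurrence is 9 intervals after the first: 9 × 12 = 108 days after January 24, 2013.
January has 31 days — 7 days to the end of January leaves 101.
February has 28 days (73 left).
March has 31 days (42 left).
April has 30 days (12 left).
12 days into May → May 12, 2013.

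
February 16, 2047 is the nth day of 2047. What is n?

47

Days in months before February: 31 = 31.
Plus 16 days into February → day 47.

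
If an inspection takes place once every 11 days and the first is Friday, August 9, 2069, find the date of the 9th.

November 5, 2069

The 9th occurrence is 8 intervals after the first: 8 × 11 = 88 days after August 9, 2069.
August has 31 days — 22 days to the end of August leaves 66.
September has 30 days (36 left).
October has 31 days (5 left).
5 days into November → November 5, 2069.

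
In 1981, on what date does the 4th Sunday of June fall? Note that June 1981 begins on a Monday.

1981-06-28

June 1981 begins on a Monday, so the first Sunday is June 7 (6 days later).
The 4th Sunday is 3 weeks later: 7 + 21 = 28.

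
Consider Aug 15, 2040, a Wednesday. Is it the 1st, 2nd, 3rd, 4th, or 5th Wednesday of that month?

3rd

Day 15 falls in week ⌈15/7⌉ of the month.
Days 1–7 hold the 1st Wednesday, 8–14 the 2nd, 15–21 the 3rd, 22–28 the 4th, 29–31 the 5th.
15 is in the range for the 3rd.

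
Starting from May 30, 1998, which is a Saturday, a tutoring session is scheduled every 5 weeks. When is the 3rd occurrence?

Aug 8, 1998

The 3rd occurrence is 2 intervals after the first: 2 × 35 = 70 days after May 30, 1998.
May has 31 days — 1 day to the end of May leaves 69.
Jun has 30 days (39 left).
Jul has 31 days (8 left).
8 days into Aug → Aug 8, 1998.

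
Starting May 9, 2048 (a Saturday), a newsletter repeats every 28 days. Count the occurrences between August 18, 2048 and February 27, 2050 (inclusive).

20

Occurrences land 28·i days after May 9, 2048 for i = 0, 1, 2, …
August 18, 2048 is 101 days after the start; 101 ÷ 28 = 3 remainder 17; since the remainder is 17, round up to i = 4. First occurrence in the window: #5 on August 29, 2048 (4×28 = 112 days in).
February 27, 2050 is 659 days after the start; 659 ÷ 28 = 23 remainder 15. Last occurrence in the window: #24 on February 12, 2050.
Occurrences #5 through #24: 20 in total.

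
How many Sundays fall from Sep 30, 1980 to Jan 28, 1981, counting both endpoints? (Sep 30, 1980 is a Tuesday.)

17

Sep 30, 1980 is a Tuesday; the first Sunday on or after it is Oct 5, 1980 (5 days later).
From Oct 5, 1980 to Jan 28, 1981: 26 + 30 + 31 + 28 = 115 days (rest of Oct, Nov, Dec, Jan).
115 ÷ 7 = 16 full weeks with remainder 3, so 16 more Sundays after the first → 17.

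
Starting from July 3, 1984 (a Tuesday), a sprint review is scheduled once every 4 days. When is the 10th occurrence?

August 8, 1984

The 10th occurrence is 9 intervals after the first: 9 × 4 = 36 days after July 3, 1984.
July has 31 days — 28 days to the end of July leaves 8.
8 days into August → August 8, 1984.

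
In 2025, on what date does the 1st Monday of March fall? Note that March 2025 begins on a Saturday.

March 2025 begins on a Saturday, so the first Monday is March 3 (2 days later).

3 March 2025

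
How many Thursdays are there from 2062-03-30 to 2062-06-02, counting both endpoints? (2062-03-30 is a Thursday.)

2062-03-30 is a Thursday; the first Thursday on or after it is 2062-03-30.
From 2062-03-30 to 2062-06-02: 1 + 30 + 31 + 2 = 64 days (rest of March, April, May, June).
64 ÷ 7 = 9 full weeks with remainder 1, so 9 more Thursdays after the first → 10.

10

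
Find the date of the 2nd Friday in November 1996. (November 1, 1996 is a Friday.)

1996-11-08

November 1996 begins on a Friday, so the first Friday is November 1.
The 2nd Friday is 1 weeks later: 1 + 7 = 8.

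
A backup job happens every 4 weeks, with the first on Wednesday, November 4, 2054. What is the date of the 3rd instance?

The 3rd occurrence is 2 intervals after the first: 2 × 28 = 56 days after November 4, 2054.
November has 30 days — 26 days to the end of November leaves 30.
30 days into December → December 30, 2054.

December 30, 2054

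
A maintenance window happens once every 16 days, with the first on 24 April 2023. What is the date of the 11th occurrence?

The 11th occurrence is 10 intervals after the first: 10 × 16 = 160 days after 24 April 2023.
April has 30 days — 6 days to the end of April leaves 154.
May has 31 days (123 left).
June has 30 days (93 left).
July has 31 days (62 left).
August has 31 days (31 left).
September has 30 days (1 left).
1 day into October → 1 October 2023.

1 October 2023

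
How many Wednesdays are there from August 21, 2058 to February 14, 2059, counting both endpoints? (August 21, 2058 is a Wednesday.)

August 21, 2058 is a Wednesday; the first Wednesday on or after it is August 21, 2058.
From August 21, 2058 to February 14, 2059: 10 + 30 + 31 + 30 + 31 + 31 + 14 = 177 days (rest of August, September, October, November, December, January, February).
177 ÷ 7 = 25 full weeks with remainder 2, so 25 more Wednesdays after the first → 26.

26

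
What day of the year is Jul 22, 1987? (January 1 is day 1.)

Days in months before Jul: 31 + 28 + 31 + 30 + 31 + 30 = 181.
Plus 22 days into Jul → day 203.

203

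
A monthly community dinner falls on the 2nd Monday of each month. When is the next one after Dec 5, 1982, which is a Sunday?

Dec 1982 starts on a Wednesday; its first Monday is the 6th, so the 2nd Monday is the 13th — Dec 13, 1982.
Dec 13, 1982 is after Dec 5, 1982, so that is the next one.

Dec 13, 1982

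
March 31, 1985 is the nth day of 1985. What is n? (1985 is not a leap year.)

90

Days in months before March: 31 + 28 = 59.
Plus 31 days into March → day 90.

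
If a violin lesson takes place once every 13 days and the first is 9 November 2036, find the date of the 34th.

The 34th occurrence is 33 intervals after the first: 33 × 13 = 429 days after 9 November 2036.
November has 30 days — 21 days to the end of November leaves 408.
From end of November to end of 2036 is 31 days (377 left).
2037 has 365 days (12 left).
12 days into January → 12 January 2038.

12 January 2038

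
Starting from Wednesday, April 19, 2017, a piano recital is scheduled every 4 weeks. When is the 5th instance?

August 9, 2017

The 5th occurrence is 4 intervals after the first: 4 × 28 = 112 days after April 19, 2017.
April has 30 days — 11 days to the end of April leaves 101.
May has 31 days (70 left).
June has 30 days (40 left).
July has 31 days (9 left).
9 days into August → August 9, 2017.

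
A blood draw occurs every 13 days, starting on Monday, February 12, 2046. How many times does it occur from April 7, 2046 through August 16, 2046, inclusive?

Occurrences land 13·i days after February 12, 2046 for i = 0, 1, 2, …
April 7, 2046 is 54 days after the start; 54 ÷ 13 = 4 remainder 2; since the remainder is 2, round up to i = 5. First occurrence in the window: #6 on April 18, 2046 (5×13 = 65 days in).
August 16, 2046 is 185 days after the start; 185 ÷ 13 = 14 remainder 3. Last occurrence in the window: #15 on August 13, 2046.
Occurrences #6 through #15: 10 in total.

10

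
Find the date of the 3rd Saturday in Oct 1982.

Oct 16, 1982

The first Saturday of Oct 1982 is Oct 2.
The 3rd Saturday is 2 weeks later: 2 + 14 = 16.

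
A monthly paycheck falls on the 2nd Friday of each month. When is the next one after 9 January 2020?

10 January 2020

January 2020 starts on a Wednesday; its first Friday is the 3rd, so the 2nd Friday is the 10th — 10 January 2020.
10 January 2020 is after 9 January 2020, so that is the next one.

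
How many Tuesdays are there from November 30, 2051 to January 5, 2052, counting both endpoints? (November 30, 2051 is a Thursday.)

November 30, 2051 is a Thursday; the first Tuesday on or after it is December 5, 2051 (5 days later).
From December 5, 2051 to January 5, 2052: 26 + 5 = 31 days (rest of December, January).
31 ÷ 7 = 4 full weeks with remainder 3, so 4 more Tuesdays after the first → 5.

5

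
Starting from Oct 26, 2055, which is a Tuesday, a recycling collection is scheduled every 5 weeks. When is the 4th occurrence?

The 4th occurrence is 3 intervals after the first: 3 × 35 = 105 days after Oct 26, 2055.
Oct has 31 days — 5 days to the end of Oct leaves 100.
Nov has 30 days (70 left).
Dec has 31 days (39 left).
Jan has 31 days (8 left).
8 days into Feb → Feb 8, 2056.

Feb 8, 2056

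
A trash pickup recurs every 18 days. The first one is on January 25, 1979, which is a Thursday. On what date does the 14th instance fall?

The 14th occurrence is 13 intervals after the first: 13 × 18 = 234 days after January 25, 1979.
January has 31 days — 6 days to the end of January leaves 228.
February has 28 days (200 left).
March has 31 days (169 left).
April has 30 days (139 left).
May has 31 days (108 left).
June has 30 days (78 left).
July has 31 days (47 left).
August has 31 days (16 left).
16 days into September → September 16, 1979.

September 16, 1979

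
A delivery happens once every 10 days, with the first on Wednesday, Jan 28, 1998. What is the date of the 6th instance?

Mar 19, 1998

The 6th occurrence is 5 intervals after the first: 5 × 10 = 50 days after Jan 28, 1998.
Jan has 31 days — 3 days to the end of Jan leaves 47.
Feb has 28 days (19 left).
19 days into Mar → Mar 19, 1998.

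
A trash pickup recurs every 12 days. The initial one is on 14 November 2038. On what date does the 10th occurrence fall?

The 10th occurrence is 9 intervals after the first: 9 × 12 = 108 days after 14 November 2038.
November has 30 days — 16 days to the end of November leaves 92.
December has 31 days (61 left).
January has 31 days (30 left).
February has 28 days (2 left).
2 days into March → 2 March 2039.

2 March 2039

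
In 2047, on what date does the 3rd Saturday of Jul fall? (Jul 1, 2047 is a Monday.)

Jul 2047 begins on a Monday, so the first Saturday is Jul 6 (5 days later).
The 3rd Saturday is 2 weeks later: 6 + 14 = 20.

Jul 20, 2047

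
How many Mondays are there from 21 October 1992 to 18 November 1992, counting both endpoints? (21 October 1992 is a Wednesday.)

21 October 1992 is a Wednesday; the first Monday on or after it is 26 October 1992 (5 days later).
From 26 October 1992 to 18 November 1992: 5 + 18 = 23 days (rest of October, November).
23 ÷ 7 = 3 full weeks with remainder 2, so 3 more Mondays after the first → 4.

4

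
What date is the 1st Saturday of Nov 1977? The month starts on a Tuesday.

Nov 5, 1977

Nov 1977 begins on a Tuesday, so the first Saturday is Nov 5 (4 days later).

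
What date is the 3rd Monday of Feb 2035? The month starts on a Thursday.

Feb 19, 2035

Feb 2035 begins on a Thursday, so the first Monday is Feb 5 (4 days later).
The 3rd Monday is 2 weeks later: 5 + 14 = 19.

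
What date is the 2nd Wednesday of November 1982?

The first Wednesday of November 1982 is November 3.
The 2nd Wednesday is 1 weeks later: 3 + 7 = 10.

10 November 1982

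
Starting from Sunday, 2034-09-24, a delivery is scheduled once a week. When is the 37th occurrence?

2035-06-03

The 37th occurrence is 36 intervals after the first: 36 × 7 = 252 days after 2034-09-24.
September has 30 days — 6 days to the end of September leaves 246.
October has 31 days (215 left).
November has 30 days (185 left).
December has 31 days (154 left).
January has 31 days (123 left).
February has 28 days (95 left).
March has 31 days (64 left).
April has 30 days (34 left).
May has 31 days (3 left).
3 days into June → 2035-06-03.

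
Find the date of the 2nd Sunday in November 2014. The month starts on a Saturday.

2014-11-09

November 2014 begins on a Saturday, so the first Sunday is November 2 (1 day later).
The 2nd Sunday is 1 weeks later: 2 + 7 = 9.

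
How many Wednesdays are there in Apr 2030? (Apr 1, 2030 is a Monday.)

4

Apr 1, 2030 is a Monday; the first Wednesday on or after it is Apr 3, 2030 (2 days later).
From Apr 3, 2030 to Apr 30, 2030 is 30 − 3 = 27 days.
27 ÷ 7 = 3 full weeks with remainder 6, so 3 more Wednesdays after the first → 4.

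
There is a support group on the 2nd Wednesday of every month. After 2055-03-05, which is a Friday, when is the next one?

2055-03-10

March 2055 starts on a Monday; its first Wednesday is the 3rd, so the 2nd Wednesday is the 10th — 2055-03-10.
2055-03-10 is after 2055-03-05, so that is the next one.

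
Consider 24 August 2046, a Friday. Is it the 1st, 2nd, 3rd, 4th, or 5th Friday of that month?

4th

Day 24 falls in week ⌈24/7⌉ of the month.
Days 1–7 hold the 1st Friday, 8–14 the 2nd, 15–21 the 3rd, 22–28 the 4th, 29–31 the 5th.
24 is in the range for the 4th.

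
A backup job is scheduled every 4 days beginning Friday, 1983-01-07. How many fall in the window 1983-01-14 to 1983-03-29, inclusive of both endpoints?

Occurrences land 4·i days after 1983-01-07 for i = 0, 1, 2, …
1983-01-14 is 7 days after the start; 7 ÷ 4 = 1 remainder 3; since the remainder is 3, round up to i = 2. First occurrence in the window: #3 on 1983-01-15 (2×4 = 8 days in).
1983-03-29 is 81 days after the start; 81 ÷ 4 = 20 remainder 1. Last occurrence in the window: #21 on 1983-03-28.
Occurrences #3 through #21: 19 in total.

19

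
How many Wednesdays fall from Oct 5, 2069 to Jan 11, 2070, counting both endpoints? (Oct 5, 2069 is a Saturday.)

Oct 5, 2069 is a Saturday; the first Wednesday on or after it is Oct 9, 2069 (4 days later).
From Oct 9, 2069 to Jan 11, 2070: 22 + 30 + 31 + 11 = 94 days (rest of Oct, Nov, Dec, Jan).
94 ÷ 7 = 13 full weeks with remainder 3, so 13 more Wednesdays after the first → 14.

14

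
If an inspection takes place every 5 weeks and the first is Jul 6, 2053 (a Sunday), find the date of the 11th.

Jun 21, 2054

The 11th occurrence is 10 intervals after the first: 10 × 35 = 350 days after Jul 6, 2053.
Jul has 31 days — 25 days to the end of Jul leaves 325.
Aug has 31 days (294 left).
Sep has 30 days (264 left).
Oct has 31 days (233 left).
Nov has 30 days (203 left).
Dec has 31 days (172 left).
Jan has 31 days (141 left).
Feb has 28 days (113 left).
Mar has 31 days (82 left).
Apr has 30 days (52 left).
May has 31 days (21 left).
21 days into Jun → Jun 21, 2054.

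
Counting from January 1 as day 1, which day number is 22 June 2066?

173

Days in months before June: 31 + 28 + 31 + 30 + 31 = 151.
Plus 22 days into June → day 173.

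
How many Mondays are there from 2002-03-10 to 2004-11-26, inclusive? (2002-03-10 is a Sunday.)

2002-03-10 is a Sunday; the first Monday on or after it is 2002-03-11 (1 day later).
From 2002-03-11 to 2004-11-26: 295 + 365 + 331 = 991 days (rest of 2002, 2003, to 2004-11-26 in 2004).
991 ÷ 7 = 141 full weeks with remainder 4, so 141 more Mondays after the first → 142.

142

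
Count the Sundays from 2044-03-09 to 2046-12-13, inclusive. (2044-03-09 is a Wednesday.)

2044-03-09 is a Wednesday; the first Sunday on or after it is 2044-03-13 (4 days later).
From 2044-03-13 to 2046-12-13: 293 + 365 + 347 = 1005 days (rest of 2044, 2045, to 2046-12-13 in 2046).
1005 ÷ 7 = 143 full weeks with remainder 4, so 143 more Sundays after the first → 144.

144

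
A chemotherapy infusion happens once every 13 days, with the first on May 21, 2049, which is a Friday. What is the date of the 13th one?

October 24, 2049

The 13th occurrence is 12 intervals after the first: 12 × 13 = 156 days after May 21, 2049.
May has 31 days — 10 days to the end of May leaves 146.
June has 30 days (116 left).
July has 31 days (85 left).
August has 31 days (54 left).
September has 30 days (24 left).
24 days into October → October 24, 2049.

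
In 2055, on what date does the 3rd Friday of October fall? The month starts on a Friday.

October 2055 begins on a Friday, so the first Friday is October 1.
The 3rd Friday is 2 weeks later: 1 + 14 = 15.

15 October 2055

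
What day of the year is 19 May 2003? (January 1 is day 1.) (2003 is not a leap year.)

Days in months before May: 31 + 28 + 31 + 30 = 120.
Plus 19 days into May → day 139.

139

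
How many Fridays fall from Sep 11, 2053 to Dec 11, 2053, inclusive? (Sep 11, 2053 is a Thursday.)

Sep 11, 2053 is a Thursday; the first Friday on or after it is Sep 12, 2053 (1 day later).
From Sep 12, 2053 to Dec 11, 2053: 18 + 31 + 30 + 11 = 90 days (rest of Sep, Oct, Nov, Dec).
90 ÷ 7 = 12 full weeks with remainder 6, so 12 more Fridays after the first → 13.

13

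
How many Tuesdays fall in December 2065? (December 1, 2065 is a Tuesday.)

December 1, 2065 is a Tuesday; the first Tuesday on or after it is December 1, 2065.
From December 1, 2065 to December 31, 2065 is 31 − 1 = 30 days.
30 ÷ 7 = 4 full weeks with remainder 2, so 4 more Tuesdays after the first → 5.

5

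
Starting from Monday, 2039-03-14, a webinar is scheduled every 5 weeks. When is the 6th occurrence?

2039-09-05

The 6th occurrence is 5 intervals after the first: 5 × 35 = 175 days after 2039-03-14.
March has 31 days — 17 days to the end of March leaves 158.
April has 30 days (128 left).
May has 31 days (97 left).
June has 30 days (67 left).
July has 31 days (36 left).
August has 31 days (5 left).
5 days into September → 2039-09-05.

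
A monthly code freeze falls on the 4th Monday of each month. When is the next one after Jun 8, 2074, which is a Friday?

Jun 25, 2074

Jun 2074 starts on a Friday; its first Monday is the 4th, so the 4th Monday is the 25th — Jun 25, 2074.
Jun 25, 2074 is after Jun 8, 2074, so that is the next one.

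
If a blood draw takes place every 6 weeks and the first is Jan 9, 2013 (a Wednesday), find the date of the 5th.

Jun 26, 2013

The 5th occurrence is 4 intervals after the first: 4 × 42 = 168 days after Jan 9, 2013.
Jan has 31 days — 22 days to the end of Jan leaves 146.
Feb has 28 days (118 left).
Mar has 31 days (87 left).
Apr has 30 days (57 left).
May has 31 days (26 left).
26 days into Jun → Jun 26, 2013.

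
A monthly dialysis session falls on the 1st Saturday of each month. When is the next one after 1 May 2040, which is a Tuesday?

5 May 2040

May 2040 starts on a Tuesday, so its 1st Saturday is 5 May 2040 (4 days in).
5 May 2040 is after 1 May 2040, so that is the next one.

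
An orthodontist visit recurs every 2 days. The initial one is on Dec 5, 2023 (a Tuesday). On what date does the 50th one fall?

Mar 12, 2024

The 50th occurrence is 49 intervals after the first: 49 × 2 = 98 days after Dec 5, 2023.
Dec has 31 days — 26 days to the end of Dec leaves 72.
Jan has 31 days (41 left).
Feb has 29 days (12 left).
12 days into Mar → Mar 12, 2024.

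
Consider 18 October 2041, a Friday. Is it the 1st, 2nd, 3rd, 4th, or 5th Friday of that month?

Day 18 falls in week ⌈18/7⌉ of the month.
Days 1–7 hold the 1st Friday, 8–14 the 2nd, 15–21 the 3rd, 22–28 the 4th, 29–31 the 5th.
18 is in the range for the 3rd.

3rd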